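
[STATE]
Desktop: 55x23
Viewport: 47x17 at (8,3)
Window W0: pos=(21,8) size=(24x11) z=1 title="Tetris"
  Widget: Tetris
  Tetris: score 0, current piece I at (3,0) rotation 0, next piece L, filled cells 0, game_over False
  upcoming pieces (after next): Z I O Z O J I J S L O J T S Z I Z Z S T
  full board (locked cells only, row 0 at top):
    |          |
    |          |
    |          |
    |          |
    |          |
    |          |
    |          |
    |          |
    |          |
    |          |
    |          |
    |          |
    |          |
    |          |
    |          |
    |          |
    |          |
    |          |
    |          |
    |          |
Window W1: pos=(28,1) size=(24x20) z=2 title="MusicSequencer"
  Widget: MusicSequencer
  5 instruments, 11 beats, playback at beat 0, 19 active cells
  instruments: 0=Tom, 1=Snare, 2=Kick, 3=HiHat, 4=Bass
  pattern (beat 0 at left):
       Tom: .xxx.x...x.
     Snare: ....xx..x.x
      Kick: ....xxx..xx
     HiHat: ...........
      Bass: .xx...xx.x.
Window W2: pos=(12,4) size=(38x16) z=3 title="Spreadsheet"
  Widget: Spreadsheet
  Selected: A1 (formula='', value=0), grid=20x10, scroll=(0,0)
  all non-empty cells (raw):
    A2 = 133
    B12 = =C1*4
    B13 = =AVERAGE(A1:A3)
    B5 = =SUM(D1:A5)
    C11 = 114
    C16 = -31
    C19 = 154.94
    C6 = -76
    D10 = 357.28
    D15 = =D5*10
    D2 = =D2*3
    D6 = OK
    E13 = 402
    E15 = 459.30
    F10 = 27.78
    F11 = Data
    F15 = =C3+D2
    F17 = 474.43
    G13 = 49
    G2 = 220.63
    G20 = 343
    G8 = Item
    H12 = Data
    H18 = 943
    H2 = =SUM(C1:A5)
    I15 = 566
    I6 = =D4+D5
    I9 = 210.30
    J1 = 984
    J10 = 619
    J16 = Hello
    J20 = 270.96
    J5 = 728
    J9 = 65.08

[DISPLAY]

                    ┠──────────────────────┨   
    ┏━━━━━━━━━━━━━━━━━━━━━━━━━━━━━━━━━━━━┓ ┃   
    ┃ Spreadsheet                        ┃ ┃   
    ┠────────────────────────────────────┨ ┃   
    ┃A1:                                 ┃ ┃   
    ┃       A       B       C       D    ┃ ┃   
    ┃------------------------------------┃ ┃   
    ┃  1      [0]       0       0       0┃ ┃   
    ┃  2      133       0       0#CIRC!  ┃ ┃   
    ┃  3        0       0       0       0┃ ┃   
    ┃  4        0       0       0       0┃ ┃   
    ┃  5        0#CIRC!         0       0┃ ┃   
    ┃  6        0       0     -76OK      ┃ ┃   
    ┃  7        0       0       0       0┃ ┃   
    ┃  8        0       0       0       0┃ ┃   
    ┃  9        0       0       0       0┃ ┃   
    ┗━━━━━━━━━━━━━━━━━━━━━━━━━━━━━━━━━━━━┛ ┃   


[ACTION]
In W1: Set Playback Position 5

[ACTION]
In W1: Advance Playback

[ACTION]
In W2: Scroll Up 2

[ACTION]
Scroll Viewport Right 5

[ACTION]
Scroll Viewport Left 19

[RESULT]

                            ┠──────────────────
            ┏━━━━━━━━━━━━━━━━━━━━━━━━━━━━━━━━━━
            ┃ Spreadsheet                      
            ┠──────────────────────────────────
            ┃A1:                               
            ┃       A       B       C       D  
            ┃----------------------------------
            ┃  1      [0]       0       0      
            ┃  2      133       0       0#CIRC!
            ┃  3        0       0       0      
            ┃  4        0       0       0      
            ┃  5        0#CIRC!         0      
            ┃  6        0       0     -76OK    
            ┃  7        0       0       0      
            ┃  8        0       0       0      
            ┃  9        0       0       0      
            ┗━━━━━━━━━━━━━━━━━━━━━━━━━━━━━━━━━━


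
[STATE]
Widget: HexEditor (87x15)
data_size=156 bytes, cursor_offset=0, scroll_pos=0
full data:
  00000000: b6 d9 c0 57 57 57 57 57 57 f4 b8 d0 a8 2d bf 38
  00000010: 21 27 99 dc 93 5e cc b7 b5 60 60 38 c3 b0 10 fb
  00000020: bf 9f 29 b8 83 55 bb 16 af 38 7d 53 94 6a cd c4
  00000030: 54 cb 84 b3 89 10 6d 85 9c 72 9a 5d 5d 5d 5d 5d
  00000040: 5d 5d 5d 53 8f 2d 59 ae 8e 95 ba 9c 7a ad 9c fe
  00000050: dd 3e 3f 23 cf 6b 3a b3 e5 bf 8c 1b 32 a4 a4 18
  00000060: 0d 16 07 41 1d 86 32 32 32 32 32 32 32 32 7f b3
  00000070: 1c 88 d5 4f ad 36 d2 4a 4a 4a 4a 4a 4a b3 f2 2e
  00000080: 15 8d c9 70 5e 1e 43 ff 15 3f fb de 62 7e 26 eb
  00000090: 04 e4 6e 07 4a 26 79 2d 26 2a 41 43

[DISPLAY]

00000000  B6 d9 c0 57 57 57 57 57  57 f4 b8 d0 a8 2d bf 38  |...WWWWWW....-.8|         
00000010  21 27 99 dc 93 5e cc b7  b5 60 60 38 c3 b0 10 fb  |!'...^...``8....|         
00000020  bf 9f 29 b8 83 55 bb 16  af 38 7d 53 94 6a cd c4  |..)..U...8}S.j..|         
00000030  54 cb 84 b3 89 10 6d 85  9c 72 9a 5d 5d 5d 5d 5d  |T.....m..r.]]]]]|         
00000040  5d 5d 5d 53 8f 2d 59 ae  8e 95 ba 9c 7a ad 9c fe  |]]]S.-Y.....z...|         
00000050  dd 3e 3f 23 cf 6b 3a b3  e5 bf 8c 1b 32 a4 a4 18  |.>?#.k:.....2...|         
00000060  0d 16 07 41 1d 86 32 32  32 32 32 32 32 32 7f b3  |...A..22222222..|         
00000070  1c 88 d5 4f ad 36 d2 4a  4a 4a 4a 4a 4a b3 f2 2e  |...O.6.JJJJJJ...|         
00000080  15 8d c9 70 5e 1e 43 ff  15 3f fb de 62 7e 26 eb  |...p^.C..?..b~&.|         
00000090  04 e4 6e 07 4a 26 79 2d  26 2a 41 43              |..n.J&y-&*AC    |         
                                                                                       
                                                                                       
                                                                                       
                                                                                       
                                                                                       


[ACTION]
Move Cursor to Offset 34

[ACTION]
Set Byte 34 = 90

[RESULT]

00000000  b6 d9 c0 57 57 57 57 57  57 f4 b8 d0 a8 2d bf 38  |...WWWWWW....-.8|         
00000010  21 27 99 dc 93 5e cc b7  b5 60 60 38 c3 b0 10 fb  |!'...^...``8....|         
00000020  bf 9f 90 b8 83 55 bb 16  af 38 7d 53 94 6a cd c4  |.....U...8}S.j..|         
00000030  54 cb 84 b3 89 10 6d 85  9c 72 9a 5d 5d 5d 5d 5d  |T.....m..r.]]]]]|         
00000040  5d 5d 5d 53 8f 2d 59 ae  8e 95 ba 9c 7a ad 9c fe  |]]]S.-Y.....z...|         
00000050  dd 3e 3f 23 cf 6b 3a b3  e5 bf 8c 1b 32 a4 a4 18  |.>?#.k:.....2...|         
00000060  0d 16 07 41 1d 86 32 32  32 32 32 32 32 32 7f b3  |...A..22222222..|         
00000070  1c 88 d5 4f ad 36 d2 4a  4a 4a 4a 4a 4a b3 f2 2e  |...O.6.JJJJJJ...|         
00000080  15 8d c9 70 5e 1e 43 ff  15 3f fb de 62 7e 26 eb  |...p^.C..?..b~&.|         
00000090  04 e4 6e 07 4a 26 79 2d  26 2a 41 43              |..n.J&y-&*AC    |         
                                                                                       
                                                                                       
                                                                                       
                                                                                       
                                                                                       


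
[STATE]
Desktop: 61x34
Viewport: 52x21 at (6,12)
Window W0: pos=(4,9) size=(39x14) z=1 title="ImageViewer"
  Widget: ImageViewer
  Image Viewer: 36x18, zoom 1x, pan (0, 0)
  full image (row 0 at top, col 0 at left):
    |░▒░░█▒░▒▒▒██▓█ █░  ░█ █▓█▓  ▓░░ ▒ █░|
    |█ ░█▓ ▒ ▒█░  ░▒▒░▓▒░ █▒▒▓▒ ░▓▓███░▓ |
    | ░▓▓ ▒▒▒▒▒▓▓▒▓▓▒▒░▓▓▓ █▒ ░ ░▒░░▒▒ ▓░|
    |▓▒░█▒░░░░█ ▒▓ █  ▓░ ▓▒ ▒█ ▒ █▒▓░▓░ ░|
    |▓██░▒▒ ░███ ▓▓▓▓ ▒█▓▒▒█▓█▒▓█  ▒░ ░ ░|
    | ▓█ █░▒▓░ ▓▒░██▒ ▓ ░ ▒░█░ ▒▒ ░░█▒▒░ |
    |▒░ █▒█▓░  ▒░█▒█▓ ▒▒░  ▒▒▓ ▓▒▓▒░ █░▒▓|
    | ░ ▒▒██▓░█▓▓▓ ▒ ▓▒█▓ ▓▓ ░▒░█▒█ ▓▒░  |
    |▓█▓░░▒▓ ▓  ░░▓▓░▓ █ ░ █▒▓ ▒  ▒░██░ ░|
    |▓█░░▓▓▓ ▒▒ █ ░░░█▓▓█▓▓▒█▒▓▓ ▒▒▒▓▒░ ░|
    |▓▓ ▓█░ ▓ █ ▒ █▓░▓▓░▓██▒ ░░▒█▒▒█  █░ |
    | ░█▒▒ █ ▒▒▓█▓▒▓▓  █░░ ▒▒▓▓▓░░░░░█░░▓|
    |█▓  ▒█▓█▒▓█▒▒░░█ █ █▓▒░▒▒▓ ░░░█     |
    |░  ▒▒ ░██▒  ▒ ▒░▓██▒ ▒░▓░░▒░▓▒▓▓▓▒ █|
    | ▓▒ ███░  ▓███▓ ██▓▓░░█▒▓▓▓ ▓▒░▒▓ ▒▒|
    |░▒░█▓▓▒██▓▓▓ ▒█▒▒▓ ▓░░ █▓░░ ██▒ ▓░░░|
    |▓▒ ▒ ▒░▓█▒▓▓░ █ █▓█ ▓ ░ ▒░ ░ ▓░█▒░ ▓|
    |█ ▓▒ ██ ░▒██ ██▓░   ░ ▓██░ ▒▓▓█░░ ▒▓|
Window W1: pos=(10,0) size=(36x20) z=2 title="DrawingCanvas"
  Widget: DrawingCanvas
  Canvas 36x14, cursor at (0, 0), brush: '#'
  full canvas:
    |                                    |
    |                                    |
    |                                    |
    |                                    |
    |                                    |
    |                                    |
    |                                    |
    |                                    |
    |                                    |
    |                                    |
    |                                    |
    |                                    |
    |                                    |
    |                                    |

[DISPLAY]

▒░░█┃                                  ┃            
 ░█▓┃                                  ┃            
░▓▓ ┃                                  ┃            
▒░█▒┃                                  ┃            
██░▒┃                                  ┃            
▓█ █┃                                  ┃            
░ █▒┃                                  ┃            
░ ▒▒┗━━━━━━━━━━━━━━━━━━━━━━━━━━━━━━━━━━┛            
█▓░░▒▓ ▓  ░░▓▓░▓ █ ░ █▒▓ ▒  ▒░██░ ░ ┃               
█░░▓▓▓ ▒▒ █ ░░░█▓▓█▓▓▒█▒▓▓ ▒▒▒▓▒░ ░ ┃               
━━━━━━━━━━━━━━━━━━━━━━━━━━━━━━━━━━━━┛               
                                                    
                                                    
                                                    
                                                    
                                                    
                                                    
                                                    
                                                    
                                                    
                                                    


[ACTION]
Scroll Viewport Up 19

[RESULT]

    ┏━━━━━━━━━━━━━━━━━━━━━━━━━━━━━━━━━━┓            
    ┃ DrawingCanvas                    ┃            
    ┠──────────────────────────────────┨            
    ┃+                                 ┃            
    ┃                                  ┃            
    ┃                                  ┃            
    ┃                                  ┃            
    ┃                                  ┃            
    ┃                                  ┃            
━━━━┃                                  ┃            
Imag┃                                  ┃            
────┃                                  ┃            
▒░░█┃                                  ┃            
 ░█▓┃                                  ┃            
░▓▓ ┃                                  ┃            
▒░█▒┃                                  ┃            
██░▒┃                                  ┃            
▓█ █┃                                  ┃            
░ █▒┃                                  ┃            
░ ▒▒┗━━━━━━━━━━━━━━━━━━━━━━━━━━━━━━━━━━┛            
█▓░░▒▓ ▓  ░░▓▓░▓ █ ░ █▒▓ ▒  ▒░██░ ░ ┃               


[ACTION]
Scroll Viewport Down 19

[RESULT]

 ░█▓┃                                  ┃            
░▓▓ ┃                                  ┃            
▒░█▒┃                                  ┃            
██░▒┃                                  ┃            
▓█ █┃                                  ┃            
░ █▒┃                                  ┃            
░ ▒▒┗━━━━━━━━━━━━━━━━━━━━━━━━━━━━━━━━━━┛            
█▓░░▒▓ ▓  ░░▓▓░▓ █ ░ █▒▓ ▒  ▒░██░ ░ ┃               
█░░▓▓▓ ▒▒ █ ░░░█▓▓█▓▓▒█▒▓▓ ▒▒▒▓▒░ ░ ┃               
━━━━━━━━━━━━━━━━━━━━━━━━━━━━━━━━━━━━┛               
                                                    
                                                    
                                                    
                                                    
                                                    
                                                    
                                                    
                                                    
                                                    
                                                    
                                                    


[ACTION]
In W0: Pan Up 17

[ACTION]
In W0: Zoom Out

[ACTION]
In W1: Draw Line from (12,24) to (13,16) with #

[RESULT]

 ░█▓┃                                  ┃            
░▓▓ ┃                                  ┃            
▒░█▒┃                    #####         ┃            
██░▒┃                ####              ┃            
▓█ █┃                                  ┃            
░ █▒┃                                  ┃            
░ ▒▒┗━━━━━━━━━━━━━━━━━━━━━━━━━━━━━━━━━━┛            
█▓░░▒▓ ▓  ░░▓▓░▓ █ ░ █▒▓ ▒  ▒░██░ ░ ┃               
█░░▓▓▓ ▒▒ █ ░░░█▓▓█▓▓▒█▒▓▓ ▒▒▒▓▒░ ░ ┃               
━━━━━━━━━━━━━━━━━━━━━━━━━━━━━━━━━━━━┛               
                                                    
                                                    
                                                    
                                                    
                                                    
                                                    
                                                    
                                                    
                                                    
                                                    
                                                    


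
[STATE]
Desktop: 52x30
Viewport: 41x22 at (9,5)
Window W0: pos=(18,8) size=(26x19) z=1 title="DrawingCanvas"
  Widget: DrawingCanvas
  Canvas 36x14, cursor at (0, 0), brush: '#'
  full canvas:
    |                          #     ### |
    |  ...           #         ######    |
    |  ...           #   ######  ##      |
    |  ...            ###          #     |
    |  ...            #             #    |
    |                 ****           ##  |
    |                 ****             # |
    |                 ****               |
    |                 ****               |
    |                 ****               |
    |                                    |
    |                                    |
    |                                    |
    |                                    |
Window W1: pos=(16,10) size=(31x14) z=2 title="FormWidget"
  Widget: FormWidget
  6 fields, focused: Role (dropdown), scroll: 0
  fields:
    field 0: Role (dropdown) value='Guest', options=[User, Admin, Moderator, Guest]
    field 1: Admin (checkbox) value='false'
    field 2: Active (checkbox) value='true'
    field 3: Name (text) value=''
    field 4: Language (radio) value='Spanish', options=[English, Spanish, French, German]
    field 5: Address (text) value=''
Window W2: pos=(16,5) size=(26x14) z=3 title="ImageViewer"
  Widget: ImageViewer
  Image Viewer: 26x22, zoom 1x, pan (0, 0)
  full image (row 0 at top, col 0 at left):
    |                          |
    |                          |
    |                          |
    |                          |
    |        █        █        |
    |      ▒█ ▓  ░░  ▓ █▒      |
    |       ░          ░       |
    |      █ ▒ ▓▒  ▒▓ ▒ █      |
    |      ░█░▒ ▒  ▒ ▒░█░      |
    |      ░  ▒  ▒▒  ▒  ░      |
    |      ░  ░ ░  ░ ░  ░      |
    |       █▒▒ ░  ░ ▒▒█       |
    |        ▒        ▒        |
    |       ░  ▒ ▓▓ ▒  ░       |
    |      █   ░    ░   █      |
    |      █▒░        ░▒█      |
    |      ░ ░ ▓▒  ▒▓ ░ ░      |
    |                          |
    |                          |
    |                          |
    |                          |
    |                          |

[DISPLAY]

       ┏━━━━━━━━━━━━━━━━━━━━━━━━┓        
       ┃ ImageViewer            ┃        
       ┠────────────────────────┨        
       ┃                        ┃━┓      
       ┃                        ┃ ┃      
       ┃                        ┃━━━━┓   
       ┃                        ┃    ┃   
       ┃        █        █      ┃────┨   
       ┃      ▒█ ▓  ░░  ▓ █▒    ┃  ▼]┃   
       ┃       ░          ░     ┃    ┃   
       ┃      █ ▒ ▓▒  ▒▓ ▒ █    ┃    ┃   
       ┃      ░█░▒ ▒  ▒ ▒░█░    ┃   ]┃   
       ┃      ░  ▒  ▒▒  ▒  ░    ┃  (●┃   
       ┗━━━━━━━━━━━━━━━━━━━━━━━━┛   ]┃   
       ┃                             ┃   
       ┃                             ┃   
       ┃                             ┃   
       ┃                             ┃   
       ┗━━━━━━━━━━━━━━━━━━━━━━━━━━━━━┛   
         ┃                        ┃      
         ┃                        ┃      
         ┗━━━━━━━━━━━━━━━━━━━━━━━━┛      


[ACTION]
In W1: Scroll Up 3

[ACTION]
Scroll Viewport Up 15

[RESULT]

                                         
                                         
                                         
                                         
                                         
       ┏━━━━━━━━━━━━━━━━━━━━━━━━┓        
       ┃ ImageViewer            ┃        
       ┠────────────────────────┨        
       ┃                        ┃━┓      
       ┃                        ┃ ┃      
       ┃                        ┃━━━━┓   
       ┃                        ┃    ┃   
       ┃        █        █      ┃────┨   
       ┃      ▒█ ▓  ░░  ▓ █▒    ┃  ▼]┃   
       ┃       ░          ░     ┃    ┃   
       ┃      █ ▒ ▓▒  ▒▓ ▒ █    ┃    ┃   
       ┃      ░█░▒ ▒  ▒ ▒░█░    ┃   ]┃   
       ┃      ░  ▒  ▒▒  ▒  ░    ┃  (●┃   
       ┗━━━━━━━━━━━━━━━━━━━━━━━━┛   ]┃   
       ┃                             ┃   
       ┃                             ┃   
       ┃                             ┃   


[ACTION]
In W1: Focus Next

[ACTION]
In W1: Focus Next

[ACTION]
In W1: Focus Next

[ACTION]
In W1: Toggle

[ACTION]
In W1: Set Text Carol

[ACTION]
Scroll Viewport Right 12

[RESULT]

                                         
                                         
                                         
                                         
                                         
     ┏━━━━━━━━━━━━━━━━━━━━━━━━┓          
     ┃ ImageViewer            ┃          
     ┠────────────────────────┨          
     ┃                        ┃━┓        
     ┃                        ┃ ┃        
     ┃                        ┃━━━━┓     
     ┃                        ┃    ┃     
     ┃        █        █      ┃────┨     
     ┃      ▒█ ▓  ░░  ▓ █▒    ┃  ▼]┃     
     ┃       ░          ░     ┃    ┃     
     ┃      █ ▒ ▓▒  ▒▓ ▒ █    ┃    ┃     
     ┃      ░█░▒ ▒  ▒ ▒░█░    ┃   ]┃     
     ┃      ░  ▒  ▒▒  ▒  ░    ┃  (●┃     
     ┗━━━━━━━━━━━━━━━━━━━━━━━━┛   ]┃     
     ┃                             ┃     
     ┃                             ┃     
     ┃                             ┃     


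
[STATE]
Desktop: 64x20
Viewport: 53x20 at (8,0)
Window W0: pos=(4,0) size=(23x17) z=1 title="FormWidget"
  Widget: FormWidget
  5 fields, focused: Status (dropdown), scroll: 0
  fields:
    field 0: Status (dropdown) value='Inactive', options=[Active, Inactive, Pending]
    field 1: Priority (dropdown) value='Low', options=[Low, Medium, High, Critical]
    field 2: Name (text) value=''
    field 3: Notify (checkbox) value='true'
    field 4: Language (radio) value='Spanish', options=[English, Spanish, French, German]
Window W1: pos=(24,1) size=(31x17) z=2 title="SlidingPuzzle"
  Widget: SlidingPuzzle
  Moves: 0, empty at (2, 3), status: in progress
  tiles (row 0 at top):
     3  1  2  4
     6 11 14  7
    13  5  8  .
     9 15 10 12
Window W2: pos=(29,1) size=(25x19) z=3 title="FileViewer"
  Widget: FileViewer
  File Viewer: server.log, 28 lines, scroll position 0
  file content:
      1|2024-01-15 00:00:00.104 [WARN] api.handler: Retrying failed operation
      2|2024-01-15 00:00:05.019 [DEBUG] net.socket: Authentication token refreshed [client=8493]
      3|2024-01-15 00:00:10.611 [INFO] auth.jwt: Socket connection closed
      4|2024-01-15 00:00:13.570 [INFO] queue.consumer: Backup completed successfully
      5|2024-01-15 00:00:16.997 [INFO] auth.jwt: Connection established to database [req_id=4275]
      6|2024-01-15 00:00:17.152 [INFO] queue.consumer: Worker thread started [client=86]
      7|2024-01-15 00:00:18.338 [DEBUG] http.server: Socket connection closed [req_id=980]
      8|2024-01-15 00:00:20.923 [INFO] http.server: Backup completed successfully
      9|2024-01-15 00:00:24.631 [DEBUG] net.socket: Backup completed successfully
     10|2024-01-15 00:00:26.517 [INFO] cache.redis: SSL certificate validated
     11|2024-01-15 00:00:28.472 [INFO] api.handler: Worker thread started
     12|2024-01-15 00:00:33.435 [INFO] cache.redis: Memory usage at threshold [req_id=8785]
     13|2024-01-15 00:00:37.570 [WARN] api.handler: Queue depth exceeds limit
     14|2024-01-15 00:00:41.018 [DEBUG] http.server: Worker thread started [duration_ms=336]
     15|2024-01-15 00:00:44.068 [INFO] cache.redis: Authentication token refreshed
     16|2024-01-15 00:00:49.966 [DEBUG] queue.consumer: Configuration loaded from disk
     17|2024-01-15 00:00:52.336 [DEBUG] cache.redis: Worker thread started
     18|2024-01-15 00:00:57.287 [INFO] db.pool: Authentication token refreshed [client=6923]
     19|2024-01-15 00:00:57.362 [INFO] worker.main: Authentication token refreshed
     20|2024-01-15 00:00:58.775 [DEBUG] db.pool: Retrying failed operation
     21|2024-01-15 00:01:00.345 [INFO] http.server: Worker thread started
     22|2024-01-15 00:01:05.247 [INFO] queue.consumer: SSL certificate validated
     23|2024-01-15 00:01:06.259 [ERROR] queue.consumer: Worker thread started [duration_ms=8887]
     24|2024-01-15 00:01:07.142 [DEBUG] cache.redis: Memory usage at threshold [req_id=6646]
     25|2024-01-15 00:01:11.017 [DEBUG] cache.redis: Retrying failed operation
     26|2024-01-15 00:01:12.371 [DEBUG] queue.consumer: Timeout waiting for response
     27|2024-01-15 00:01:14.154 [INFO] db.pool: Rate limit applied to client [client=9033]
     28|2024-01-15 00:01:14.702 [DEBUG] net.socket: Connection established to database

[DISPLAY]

━━━━━━━━━━━━━━━━━━┓                                  
rmWidget        ┏━━━━┏━━━━━━━━━━━━━━━━━━━━━━━┓┓      
────────────────┃ Sli┃ FileViewer            ┃┃      
tatus:     [Inac┠────┠───────────────────────┨┨      
riority:   [Low ┃┌───┃2024-01-15 00:00:00.10▲┃┃      
ame:       [    ┃│  3┃2024-01-15 00:00:05.01█┃┃      
otify:     [x]  ┃├───┃2024-01-15 00:00:10.61░┃┃      
anguage:   ( ) E┃│  6┃2024-01-15 00:00:13.57░┃┃      
                ┃├───┃2024-01-15 00:00:16.99░┃┃      
                ┃│ 13┃2024-01-15 00:00:17.15░┃┃      
                ┃├───┃2024-01-15 00:00:18.33░┃┃      
                ┃│  9┃2024-01-15 00:00:20.92░┃┃      
                ┃└───┃2024-01-15 00:00:24.63░┃┃      
                ┃Move┃2024-01-15 00:00:26.51░┃┃      
                ┃    ┃2024-01-15 00:00:28.47░┃┃      
                ┃    ┃2024-01-15 00:00:33.43░┃┃      
━━━━━━━━━━━━━━━━┃    ┃2024-01-15 00:00:37.57░┃┃      
                ┗━━━━┃2024-01-15 00:00:41.01░┃┛      
                     ┃2024-01-15 00:00:44.06▼┃       
                     ┗━━━━━━━━━━━━━━━━━━━━━━━┛       


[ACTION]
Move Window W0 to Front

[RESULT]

━━━━━━━━━━━━━━━━━━┓                                  
rmWidget          ┃━━┏━━━━━━━━━━━━━━━━━━━━━━━┓┓      
──────────────────┨li┃ FileViewer            ┃┃      
tatus:     [Inac▼]┃──┠───────────────────────┨┨      
riority:   [Low ▼]┃──┃2024-01-15 00:00:00.10▲┃┃      
ame:       [     ]┃ 3┃2024-01-15 00:00:05.01█┃┃      
otify:     [x]    ┃──┃2024-01-15 00:00:10.61░┃┃      
anguage:   ( ) Eng┃ 6┃2024-01-15 00:00:13.57░┃┃      
                  ┃──┃2024-01-15 00:00:16.99░┃┃      
                  ┃13┃2024-01-15 00:00:17.15░┃┃      
                  ┃──┃2024-01-15 00:00:18.33░┃┃      
                  ┃ 9┃2024-01-15 00:00:20.92░┃┃      
                  ┃──┃2024-01-15 00:00:24.63░┃┃      
                  ┃ve┃2024-01-15 00:00:26.51░┃┃      
                  ┃  ┃2024-01-15 00:00:28.47░┃┃      
                  ┃  ┃2024-01-15 00:00:33.43░┃┃      
━━━━━━━━━━━━━━━━━━┛  ┃2024-01-15 00:00:37.57░┃┃      
                ┗━━━━┃2024-01-15 00:00:41.01░┃┛      
                     ┃2024-01-15 00:00:44.06▼┃       
                     ┗━━━━━━━━━━━━━━━━━━━━━━━┛       


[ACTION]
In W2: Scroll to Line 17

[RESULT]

━━━━━━━━━━━━━━━━━━┓                                  
rmWidget          ┃━━┏━━━━━━━━━━━━━━━━━━━━━━━┓┓      
──────────────────┨li┃ FileViewer            ┃┃      
tatus:     [Inac▼]┃──┠───────────────────────┨┨      
riority:   [Low ▼]┃──┃2024-01-15 00:00:41.01▲┃┃      
ame:       [     ]┃ 3┃2024-01-15 00:00:44.06░┃┃      
otify:     [x]    ┃──┃2024-01-15 00:00:49.96░┃┃      
anguage:   ( ) Eng┃ 6┃2024-01-15 00:00:52.33░┃┃      
                  ┃──┃2024-01-15 00:00:57.28░┃┃      
                  ┃13┃2024-01-15 00:00:57.36░┃┃      
                  ┃──┃2024-01-15 00:00:58.77░┃┃      
                  ┃ 9┃2024-01-15 00:01:00.34░┃┃      
                  ┃──┃2024-01-15 00:01:05.24░┃┃      
                  ┃ve┃2024-01-15 00:01:06.25░┃┃      
                  ┃  ┃2024-01-15 00:01:07.14░┃┃      
                  ┃  ┃2024-01-15 00:01:11.01░┃┃      
━━━━━━━━━━━━━━━━━━┛  ┃2024-01-15 00:01:12.37░┃┃      
                ┗━━━━┃2024-01-15 00:01:14.15█┃┛      
                     ┃2024-01-15 00:01:14.70▼┃       
                     ┗━━━━━━━━━━━━━━━━━━━━━━━┛       


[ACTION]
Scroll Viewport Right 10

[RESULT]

━━━━━━━━━━━━━━━┓                                     
idget          ┃━━┏━━━━━━━━━━━━━━━━━━━━━━━┓┓         
───────────────┨li┃ FileViewer            ┃┃         
us:     [Inac▼]┃──┠───────────────────────┨┨         
rity:   [Low ▼]┃──┃2024-01-15 00:00:41.01▲┃┃         
:       [     ]┃ 3┃2024-01-15 00:00:44.06░┃┃         
fy:     [x]    ┃──┃2024-01-15 00:00:49.96░┃┃         
uage:   ( ) Eng┃ 6┃2024-01-15 00:00:52.33░┃┃         
               ┃──┃2024-01-15 00:00:57.28░┃┃         
               ┃13┃2024-01-15 00:00:57.36░┃┃         
               ┃──┃2024-01-15 00:00:58.77░┃┃         
               ┃ 9┃2024-01-15 00:01:00.34░┃┃         
               ┃──┃2024-01-15 00:01:05.24░┃┃         
               ┃ve┃2024-01-15 00:01:06.25░┃┃         
               ┃  ┃2024-01-15 00:01:07.14░┃┃         
               ┃  ┃2024-01-15 00:01:11.01░┃┃         
━━━━━━━━━━━━━━━┛  ┃2024-01-15 00:01:12.37░┃┃         
             ┗━━━━┃2024-01-15 00:01:14.15█┃┛         
                  ┃2024-01-15 00:01:14.70▼┃          
                  ┗━━━━━━━━━━━━━━━━━━━━━━━┛          


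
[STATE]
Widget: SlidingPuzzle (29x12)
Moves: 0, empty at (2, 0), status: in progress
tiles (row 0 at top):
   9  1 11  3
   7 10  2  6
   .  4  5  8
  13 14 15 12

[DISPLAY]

┌────┬────┬────┬────┐        
│  9 │  1 │ 11 │  3 │        
├────┼────┼────┼────┤        
│  7 │ 10 │  2 │  6 │        
├────┼────┼────┼────┤        
│    │  4 │  5 │  8 │        
├────┼────┼────┼────┤        
│ 13 │ 14 │ 15 │ 12 │        
└────┴────┴────┴────┘        
Moves: 0                     
                             
                             


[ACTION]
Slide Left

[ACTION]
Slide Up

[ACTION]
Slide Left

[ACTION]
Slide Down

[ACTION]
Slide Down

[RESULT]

┌────┬────┬────┬────┐        
│  9 │  1 │ 11 │  3 │        
├────┼────┼────┼────┤        
│  7 │ 10 │    │  6 │        
├────┼────┼────┼────┤        
│  4 │ 14 │  2 │  8 │        
├────┼────┼────┼────┤        
│ 13 │ 15 │  5 │ 12 │        
└────┴────┴────┴────┘        
Moves: 5                     
                             
                             


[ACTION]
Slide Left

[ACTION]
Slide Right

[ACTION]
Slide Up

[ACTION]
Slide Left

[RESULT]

┌────┬────┬────┬────┐        
│  9 │  1 │ 11 │  3 │        
├────┼────┼────┼────┤        
│  7 │ 10 │  2 │  6 │        
├────┼────┼────┼────┤        
│  4 │ 14 │  8 │    │        
├────┼────┼────┼────┤        
│ 13 │ 15 │  5 │ 12 │        
└────┴────┴────┴────┘        
Moves: 9                     
                             
                             


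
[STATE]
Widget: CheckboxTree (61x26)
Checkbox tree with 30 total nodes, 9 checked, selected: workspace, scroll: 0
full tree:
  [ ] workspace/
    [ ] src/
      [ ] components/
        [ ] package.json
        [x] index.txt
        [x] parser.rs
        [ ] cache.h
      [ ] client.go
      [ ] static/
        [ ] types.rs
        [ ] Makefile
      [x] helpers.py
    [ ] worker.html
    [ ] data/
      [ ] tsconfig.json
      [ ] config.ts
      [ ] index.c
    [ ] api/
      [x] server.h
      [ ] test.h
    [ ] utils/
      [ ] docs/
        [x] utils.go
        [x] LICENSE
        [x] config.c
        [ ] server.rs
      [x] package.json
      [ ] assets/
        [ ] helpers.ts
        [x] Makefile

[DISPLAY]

>[-] workspace/                                              
   [-] src/                                                  
     [-] components/                                         
       [ ] package.json                                      
       [x] index.txt                                         
       [x] parser.rs                                         
       [ ] cache.h                                           
     [ ] client.go                                           
     [ ] static/                                             
       [ ] types.rs                                          
       [ ] Makefile                                          
     [x] helpers.py                                          
   [ ] worker.html                                           
   [ ] data/                                                 
     [ ] tsconfig.json                                       
     [ ] config.ts                                           
     [ ] index.c                                             
   [-] api/                                                  
     [x] server.h                                            
     [ ] test.h                                              
   [-] utils/                                                
     [-] docs/                                               
       [x] utils.go                                          
       [x] LICENSE                                           
       [x] config.c                                          
       [ ] server.rs                                         


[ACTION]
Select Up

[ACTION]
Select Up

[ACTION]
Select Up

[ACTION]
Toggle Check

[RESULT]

>[x] workspace/                                              
   [x] src/                                                  
     [x] components/                                         
       [x] package.json                                      
       [x] index.txt                                         
       [x] parser.rs                                         
       [x] cache.h                                           
     [x] client.go                                           
     [x] static/                                             
       [x] types.rs                                          
       [x] Makefile                                          
     [x] helpers.py                                          
   [x] worker.html                                           
   [x] data/                                                 
     [x] tsconfig.json                                       
     [x] config.ts                                           
     [x] index.c                                             
   [x] api/                                                  
     [x] server.h                                            
     [x] test.h                                              
   [x] utils/                                                
     [x] docs/                                               
       [x] utils.go                                          
       [x] LICENSE                                           
       [x] config.c                                          
       [x] server.rs                                         


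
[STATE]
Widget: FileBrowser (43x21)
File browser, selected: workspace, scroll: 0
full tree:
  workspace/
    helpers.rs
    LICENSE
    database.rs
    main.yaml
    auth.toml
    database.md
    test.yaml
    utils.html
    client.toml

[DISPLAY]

> [-] workspace/                           
    helpers.rs                             
    LICENSE                                
    database.rs                            
    main.yaml                              
    auth.toml                              
    database.md                            
    test.yaml                              
    utils.html                             
    client.toml                            
                                           
                                           
                                           
                                           
                                           
                                           
                                           
                                           
                                           
                                           
                                           


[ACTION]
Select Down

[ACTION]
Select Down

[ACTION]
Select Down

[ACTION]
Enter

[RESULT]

  [-] workspace/                           
    helpers.rs                             
    LICENSE                                
  > database.rs                            
    main.yaml                              
    auth.toml                              
    database.md                            
    test.yaml                              
    utils.html                             
    client.toml                            
                                           
                                           
                                           
                                           
                                           
                                           
                                           
                                           
                                           
                                           
                                           
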